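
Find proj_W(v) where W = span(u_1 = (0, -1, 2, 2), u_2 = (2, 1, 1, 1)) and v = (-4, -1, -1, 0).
proj_W(v) = (-29/9, -55/27, -41/54, -41/54)

Set up U = [u_1 | ... | u_2] ∈ R^(4×2). The projector onto W = col(U) is P = U (U^T U)^(-1) U^T.
Compute U^T U =
  [9, 3]
  [3, 7],
and U^T v = (-1, -10).
Solve U^T U · c = U^T v for the coefficients: c = (23/54, -29/18). The projection is proj_W(v) = U c.
Check: (v - proj_W(v)) · u_1 = 0  (should be 0).
Check: (v - proj_W(v)) · u_2 = 0  (should be 0).
Result: proj_W(v) = (-29/9, -55/27, -41/54, -41/54).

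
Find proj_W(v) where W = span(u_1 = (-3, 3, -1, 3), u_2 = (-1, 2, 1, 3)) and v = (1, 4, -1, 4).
proj_W(v) = (-202/131, 332/131, 106/131, 462/131)

Set up U = [u_1 | ... | u_2] ∈ R^(4×2). The projector onto W = col(U) is P = U (U^T U)^(-1) U^T.
Compute U^T U =
  [28, 17]
  [17, 15],
and U^T v = (22, 18).
Solve U^T U · c = U^T v for the coefficients: c = (24/131, 130/131). The projection is proj_W(v) = U c.
Check: (v - proj_W(v)) · u_1 = 0  (should be 0).
Check: (v - proj_W(v)) · u_2 = 0  (should be 0).
Result: proj_W(v) = (-202/131, 332/131, 106/131, 462/131).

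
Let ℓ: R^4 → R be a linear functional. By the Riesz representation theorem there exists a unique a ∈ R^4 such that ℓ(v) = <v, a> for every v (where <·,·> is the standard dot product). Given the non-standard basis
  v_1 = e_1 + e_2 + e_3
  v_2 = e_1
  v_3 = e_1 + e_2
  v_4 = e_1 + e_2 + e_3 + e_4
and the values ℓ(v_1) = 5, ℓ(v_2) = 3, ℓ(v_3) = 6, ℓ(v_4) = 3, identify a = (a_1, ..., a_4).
a = (3, 3, -1, -2)

Write a = (a_1, ..., a_4) in the standard basis. For each basis vector v_i, ℓ(v_i) = <v_i, a> is a linear equation in the a_j's. Collect the n equations into a matrix system V a = ℓ, where row i of V is v_i (expressed in the standard basis). Since V is invertible (lower-triangular with 1s on the diagonal, up to permutation), solve by back-substitution:
  V =
[[1, 1, 1, 0],
 [1, 0, 0, 0],
 [1, 1, 0, 0],
 [1, 1, 1, 1]]
  V a = (5, 3, 6, 3)
Solving gives a = (3, 3, -1, -2).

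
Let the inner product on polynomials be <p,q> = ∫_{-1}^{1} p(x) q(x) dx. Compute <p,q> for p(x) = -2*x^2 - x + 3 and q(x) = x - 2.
<p,q> = -10

Expand the product: p(x)·q(x) = -2*x^3 + 3*x^2 + 5*x - 6.
∫_{-1}^{1} of each monomial x^k gives [2/(k+1) if k even, 0 if k odd]. Integrating term-by-term (or equivalently evaluating the antiderivative F(x) = -x^4/2 + x^3 + 5*x^2/2 - 6*x at the endpoints):
  F(1) − F(−1) = -3 − (7) = -10.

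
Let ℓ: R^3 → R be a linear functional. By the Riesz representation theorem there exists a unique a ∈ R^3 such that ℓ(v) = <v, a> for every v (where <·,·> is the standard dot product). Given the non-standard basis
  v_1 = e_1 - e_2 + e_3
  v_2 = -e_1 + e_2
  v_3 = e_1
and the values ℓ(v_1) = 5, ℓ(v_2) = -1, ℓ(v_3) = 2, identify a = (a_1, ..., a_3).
a = (2, 1, 4)

Write a = (a_1, ..., a_3) in the standard basis. For each basis vector v_i, ℓ(v_i) = <v_i, a> is a linear equation in the a_j's. Collect the n equations into a matrix system V a = ℓ, where row i of V is v_i (expressed in the standard basis). Since V is invertible (lower-triangular with 1s on the diagonal, up to permutation), solve by back-substitution:
  V =
[[1, -1, 1],
 [-1, 1, 0],
 [1, 0, 0]]
  V a = (5, -1, 2)
Solving gives a = (2, 1, 4).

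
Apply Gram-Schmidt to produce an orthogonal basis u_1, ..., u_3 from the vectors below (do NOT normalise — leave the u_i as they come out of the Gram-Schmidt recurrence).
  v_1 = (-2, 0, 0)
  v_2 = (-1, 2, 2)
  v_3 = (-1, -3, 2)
Orthogonal basis:
  u_1 = (-2, 0, 0)
  u_2 = (0, 2, 2)
  u_3 = (0, -5/2, 5/2)

Apply the Gram-Schmidt recurrence
  u_1 = v_1
  u_i = v_i − Σ_{j<i} ((v_i · u_j) / (u_j · u_j)) · u_j.

Step by step this gives:
  u_1 = (-2, 0, 0)
  u_2 = (0, 2, 2)
  u_3 = (0, -5/2, 5/2)

Orthogonality check:
  u_2 · u_1 = 0 (should be 0)
  u_3 · u_1 = 0 (should be 0)
  u_3 · u_2 = 0 (should be 0)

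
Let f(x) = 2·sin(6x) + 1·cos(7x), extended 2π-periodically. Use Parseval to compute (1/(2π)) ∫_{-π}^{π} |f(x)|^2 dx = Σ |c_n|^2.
Σ |c_n|^2 = 5/2

Expand |f|^2 and use orthogonality of {sin(nx), cos(mx)} on [-π, π]:
  ∫_{-π}^{π} sin(nx)^2 dx = π, ∫ cos(mx)^2 dx = π, and cross terms integrate to 0.
So ∫_{-π}^{π} f(x)^2 dx = 2^2 · π + 1^2 · π = (4 + 1)π.
Divide by 2π: (4 + 1)/2 = 5/2.
By Parseval, this equals Σ |c_n|^2.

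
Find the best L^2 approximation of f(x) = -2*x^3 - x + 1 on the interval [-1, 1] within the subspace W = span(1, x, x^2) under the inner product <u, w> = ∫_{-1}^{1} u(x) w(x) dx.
g(x) = 1 - 11*x/5

The best approximation g ∈ W is the orthogonal projection of f onto W. Writing g = a_0 + a_1 x + a_2 x^2, the coefficients solve the normal equations G · a = b where
  G_{ij} = <φ_i, φ_j> and b_i = <f, φ_i>, with φ_0 = 1, φ_1 = x, φ_2 = x^2.
G =
  [2, 0, 2/3]
  [0, 2/3, 0]
  [2/3, 0, 2/5],
b = (2, -22/15, 2/3).
Solving gives a_0 = 1, a_1 = -11/5, a_2 = 0, so
  g(x) = 1 - 11*x/5.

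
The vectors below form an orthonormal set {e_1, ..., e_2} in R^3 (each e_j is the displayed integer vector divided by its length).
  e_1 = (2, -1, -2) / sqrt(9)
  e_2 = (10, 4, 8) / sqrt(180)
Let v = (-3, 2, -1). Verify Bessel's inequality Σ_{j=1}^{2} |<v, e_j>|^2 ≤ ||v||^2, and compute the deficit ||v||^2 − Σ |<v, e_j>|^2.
Σ |<v, e_j>|^2 = 9; ||v||^2 = 14; deficit = 5

Write each e_j = u_j / sqrt(<u_j, u_j>) where u_j is the displayed integer vector. Then <v, e_j> = <v, u_j> / sqrt(<u_j, u_j>), so |<v, e_j>|^2 = <v, u_j>^2 / <u_j, u_j>.
Coefficients: <v, e_1> = -6/sqrt(9), <v, e_2> = -30/sqrt(180).
Square and sum: Σ |<v, e_j>|^2 = 9.
Compute ||v||^2 = v·v = 14.
Deficit = 14 − 9 = 5 ≥ 0, confirming Bessel's inequality. (The deficit equals ||v − Σ <v,e_j> e_j||^2, the squared distance from v to span{e_j}.)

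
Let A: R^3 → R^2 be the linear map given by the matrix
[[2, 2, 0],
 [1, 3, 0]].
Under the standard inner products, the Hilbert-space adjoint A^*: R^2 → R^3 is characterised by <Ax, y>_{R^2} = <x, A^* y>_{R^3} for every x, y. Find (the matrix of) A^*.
A^* = A^T =
[[2, 1],
 [2, 3],
 [0, 0]]

For real matrices with standard dot products, the defining identity <Ax, y> = <x, A^* y> gives (Ax)^T y = x^T (A^*) y, i.e. x^T A^T y = x^T (A^*) y. Since this holds for all x, y, we must have A^* = A^T. Therefore
A^* =
[[2, 1],
 [2, 3],
 [0, 0]].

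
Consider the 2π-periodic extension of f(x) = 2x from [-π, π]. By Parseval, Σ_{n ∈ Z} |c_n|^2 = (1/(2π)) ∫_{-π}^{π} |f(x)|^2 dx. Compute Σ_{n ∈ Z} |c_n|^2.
Σ |c_n|^2 = 4π^2/3

Expand and integrate term by term over [-π, π]:
  ∫ (2x)^2 dx = 4·(2π^3/3); ∫ 2·2·(0)·x dx = 0 (odd integrand); ∫ 0^2 dx = 0·2π.
So (1/(2π)) ∫_{-π}^{π} (2x)^2 dx = 4π^2/3 + 0 = 4π^2/3.
Parseval ⇒ Σ |c_n|^2 = 4π^2/3.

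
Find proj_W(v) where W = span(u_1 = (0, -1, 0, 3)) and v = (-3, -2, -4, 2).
proj_W(v) = (0, -4/5, 0, 12/5)

Set up U = [u_1 | ... | u_1] ∈ R^(4×1). The projector onto W = col(U) is P = U (U^T U)^(-1) U^T.
Compute U^T U =
  [10],
and U^T v = (8).
Solve U^T U · c = U^T v for the coefficients: c = (4/5). The projection is proj_W(v) = U c.
Check: (v - proj_W(v)) · u_1 = 0  (should be 0).
Result: proj_W(v) = (0, -4/5, 0, 12/5).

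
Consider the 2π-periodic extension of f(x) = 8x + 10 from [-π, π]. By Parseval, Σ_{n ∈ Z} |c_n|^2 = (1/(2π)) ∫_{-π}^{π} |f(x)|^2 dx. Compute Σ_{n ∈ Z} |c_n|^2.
Σ |c_n|^2 = 64π^2/3 + 100

Expand and integrate term by term over [-π, π]:
  ∫ (8x)^2 dx = 64·(2π^3/3); ∫ 2·8·(10)·x dx = 0 (odd integrand); ∫ 10^2 dx = 100·2π.
So (1/(2π)) ∫_{-π}^{π} (8x + 10)^2 dx = 64π^2/3 + 100 = 64π^2/3 + 100.
Parseval ⇒ Σ |c_n|^2 = 64π^2/3 + 100.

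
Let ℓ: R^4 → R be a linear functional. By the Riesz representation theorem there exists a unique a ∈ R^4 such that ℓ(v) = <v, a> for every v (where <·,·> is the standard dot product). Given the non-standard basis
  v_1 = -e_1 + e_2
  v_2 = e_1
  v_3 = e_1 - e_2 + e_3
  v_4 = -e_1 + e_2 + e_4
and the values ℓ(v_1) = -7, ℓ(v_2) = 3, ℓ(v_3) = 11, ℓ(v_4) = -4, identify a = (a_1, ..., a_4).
a = (3, -4, 4, 3)

Write a = (a_1, ..., a_4) in the standard basis. For each basis vector v_i, ℓ(v_i) = <v_i, a> is a linear equation in the a_j's. Collect the n equations into a matrix system V a = ℓ, where row i of V is v_i (expressed in the standard basis). Since V is invertible (lower-triangular with 1s on the diagonal, up to permutation), solve by back-substitution:
  V =
[[-1, 1, 0, 0],
 [1, 0, 0, 0],
 [1, -1, 1, 0],
 [-1, 1, 0, 1]]
  V a = (-7, 3, 11, -4)
Solving gives a = (3, -4, 4, 3).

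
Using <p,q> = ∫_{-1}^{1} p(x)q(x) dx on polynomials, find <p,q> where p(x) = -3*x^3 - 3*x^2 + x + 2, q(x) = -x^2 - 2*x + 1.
<p,q> = 44/15

Expand the product: p(x)·q(x) = 3*x^5 + 9*x^4 + 2*x^3 - 7*x^2 - 3*x + 2.
∫_{-1}^{1} of each monomial x^k gives [2/(k+1) if k even, 0 if k odd]. Integrating term-by-term (or equivalently evaluating the antiderivative F(x) = x^6/2 + 9*x^5/5 + x^4/2 - 7*x^3/3 - 3*x^2/2 + 2*x at the endpoints):
  F(1) − F(−1) = 29/30 − (-59/30) = 44/15.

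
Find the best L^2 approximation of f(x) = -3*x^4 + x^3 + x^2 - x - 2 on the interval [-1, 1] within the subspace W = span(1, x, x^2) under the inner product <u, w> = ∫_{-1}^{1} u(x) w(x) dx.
g(x) = -11*x^2/7 - 2*x/5 - 61/35

The best approximation g ∈ W is the orthogonal projection of f onto W. Writing g = a_0 + a_1 x + a_2 x^2, the coefficients solve the normal equations G · a = b where
  G_{ij} = <φ_i, φ_j> and b_i = <f, φ_i>, with φ_0 = 1, φ_1 = x, φ_2 = x^2.
G =
  [2, 0, 2/3]
  [0, 2/3, 0]
  [2/3, 0, 2/5],
b = (-68/15, -4/15, -188/105).
Solving gives a_0 = -61/35, a_1 = -2/5, a_2 = -11/7, so
  g(x) = -11*x^2/7 - 2*x/5 - 61/35.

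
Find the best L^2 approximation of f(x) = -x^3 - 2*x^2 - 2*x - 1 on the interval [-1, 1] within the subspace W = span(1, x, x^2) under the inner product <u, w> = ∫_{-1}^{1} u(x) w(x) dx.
g(x) = -2*x^2 - 13*x/5 - 1

The best approximation g ∈ W is the orthogonal projection of f onto W. Writing g = a_0 + a_1 x + a_2 x^2, the coefficients solve the normal equations G · a = b where
  G_{ij} = <φ_i, φ_j> and b_i = <f, φ_i>, with φ_0 = 1, φ_1 = x, φ_2 = x^2.
G =
  [2, 0, 2/3]
  [0, 2/3, 0]
  [2/3, 0, 2/5],
b = (-10/3, -26/15, -22/15).
Solving gives a_0 = -1, a_1 = -13/5, a_2 = -2, so
  g(x) = -2*x^2 - 13*x/5 - 1.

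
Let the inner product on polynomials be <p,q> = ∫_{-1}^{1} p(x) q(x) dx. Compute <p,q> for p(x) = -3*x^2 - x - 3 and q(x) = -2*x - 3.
<p,q> = 76/3

Expand the product: p(x)·q(x) = 6*x^3 + 11*x^2 + 9*x + 9.
∫_{-1}^{1} of each monomial x^k gives [2/(k+1) if k even, 0 if k odd]. Integrating term-by-term (or equivalently evaluating the antiderivative F(x) = 3*x^4/2 + 11*x^3/3 + 9*x^2/2 + 9*x at the endpoints):
  F(1) − F(−1) = 56/3 − (-20/3) = 76/3.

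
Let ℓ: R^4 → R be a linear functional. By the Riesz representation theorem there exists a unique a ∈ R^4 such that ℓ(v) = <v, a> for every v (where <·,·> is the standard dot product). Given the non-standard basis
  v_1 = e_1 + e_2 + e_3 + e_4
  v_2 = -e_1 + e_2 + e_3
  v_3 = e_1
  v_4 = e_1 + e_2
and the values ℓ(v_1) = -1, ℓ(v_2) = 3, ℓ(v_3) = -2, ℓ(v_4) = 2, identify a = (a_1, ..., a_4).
a = (-2, 4, -3, 0)

Write a = (a_1, ..., a_4) in the standard basis. For each basis vector v_i, ℓ(v_i) = <v_i, a> is a linear equation in the a_j's. Collect the n equations into a matrix system V a = ℓ, where row i of V is v_i (expressed in the standard basis). Since V is invertible (lower-triangular with 1s on the diagonal, up to permutation), solve by back-substitution:
  V =
[[1, 1, 1, 1],
 [-1, 1, 1, 0],
 [1, 0, 0, 0],
 [1, 1, 0, 0]]
  V a = (-1, 3, -2, 2)
Solving gives a = (-2, 4, -3, 0).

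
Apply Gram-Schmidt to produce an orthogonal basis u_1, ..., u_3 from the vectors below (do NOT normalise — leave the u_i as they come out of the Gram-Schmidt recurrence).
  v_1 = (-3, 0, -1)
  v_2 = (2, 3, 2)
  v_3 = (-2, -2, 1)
Orthogonal basis:
  u_1 = (-3, 0, -1)
  u_2 = (-2/5, 3, 6/5)
  u_3 = (-69/106, -46/53, 207/106)

Apply the Gram-Schmidt recurrence
  u_1 = v_1
  u_i = v_i − Σ_{j<i} ((v_i · u_j) / (u_j · u_j)) · u_j.

Step by step this gives:
  u_1 = (-3, 0, -1)
  u_2 = (-2/5, 3, 6/5)
  u_3 = (-69/106, -46/53, 207/106)

Orthogonality check:
  u_2 · u_1 = 0 (should be 0)
  u_3 · u_1 = 0 (should be 0)
  u_3 · u_2 = 0 (should be 0)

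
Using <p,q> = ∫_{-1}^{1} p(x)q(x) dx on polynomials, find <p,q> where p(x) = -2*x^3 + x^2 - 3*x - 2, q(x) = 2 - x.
<p,q> = -58/15

Expand the product: p(x)·q(x) = 2*x^4 - 5*x^3 + 5*x^2 - 4*x - 4.
∫_{-1}^{1} of each monomial x^k gives [2/(k+1) if k even, 0 if k odd]. Integrating term-by-term (or equivalently evaluating the antiderivative F(x) = 2*x^5/5 - 5*x^4/4 + 5*x^3/3 - 2*x^2 - 4*x at the endpoints):
  F(1) − F(−1) = -311/60 − (-79/60) = -58/15.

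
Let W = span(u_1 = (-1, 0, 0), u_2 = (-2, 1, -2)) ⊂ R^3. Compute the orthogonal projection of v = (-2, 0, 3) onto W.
proj_W(v) = (-2, -6/5, 12/5)

Set up U = [u_1 | ... | u_2] ∈ R^(3×2). The projector onto W = col(U) is P = U (U^T U)^(-1) U^T.
Compute U^T U =
  [1, 2]
  [2, 9],
and U^T v = (2, -2).
Solve U^T U · c = U^T v for the coefficients: c = (22/5, -6/5). The projection is proj_W(v) = U c.
Check: (v - proj_W(v)) · u_1 = 0  (should be 0).
Check: (v - proj_W(v)) · u_2 = 0  (should be 0).
Result: proj_W(v) = (-2, -6/5, 12/5).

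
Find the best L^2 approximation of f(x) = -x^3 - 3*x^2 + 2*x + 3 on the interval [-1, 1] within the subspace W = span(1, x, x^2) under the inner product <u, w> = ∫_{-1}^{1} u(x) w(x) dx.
g(x) = -3*x^2 + 7*x/5 + 3

The best approximation g ∈ W is the orthogonal projection of f onto W. Writing g = a_0 + a_1 x + a_2 x^2, the coefficients solve the normal equations G · a = b where
  G_{ij} = <φ_i, φ_j> and b_i = <f, φ_i>, with φ_0 = 1, φ_1 = x, φ_2 = x^2.
G =
  [2, 0, 2/3]
  [0, 2/3, 0]
  [2/3, 0, 2/5],
b = (4, 14/15, 4/5).
Solving gives a_0 = 3, a_1 = 7/5, a_2 = -3, so
  g(x) = -3*x^2 + 7*x/5 + 3.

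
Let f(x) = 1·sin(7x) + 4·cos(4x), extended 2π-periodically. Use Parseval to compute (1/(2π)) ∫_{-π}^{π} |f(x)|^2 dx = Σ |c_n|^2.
Σ |c_n|^2 = 17/2

Expand |f|^2 and use orthogonality of {sin(nx), cos(mx)} on [-π, π]:
  ∫_{-π}^{π} sin(nx)^2 dx = π, ∫ cos(mx)^2 dx = π, and cross terms integrate to 0.
So ∫_{-π}^{π} f(x)^2 dx = 1^2 · π + 4^2 · π = (1 + 16)π.
Divide by 2π: (1 + 16)/2 = 17/2.
By Parseval, this equals Σ |c_n|^2.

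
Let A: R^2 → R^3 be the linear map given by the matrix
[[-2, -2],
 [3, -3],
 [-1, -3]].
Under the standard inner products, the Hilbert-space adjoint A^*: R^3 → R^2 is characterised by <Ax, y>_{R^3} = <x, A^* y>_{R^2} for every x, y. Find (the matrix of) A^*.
A^* = A^T =
[[-2, 3, -1],
 [-2, -3, -3]]

For real matrices with standard dot products, the defining identity <Ax, y> = <x, A^* y> gives (Ax)^T y = x^T (A^*) y, i.e. x^T A^T y = x^T (A^*) y. Since this holds for all x, y, we must have A^* = A^T. Therefore
A^* =
[[-2, 3, -1],
 [-2, -3, -3]].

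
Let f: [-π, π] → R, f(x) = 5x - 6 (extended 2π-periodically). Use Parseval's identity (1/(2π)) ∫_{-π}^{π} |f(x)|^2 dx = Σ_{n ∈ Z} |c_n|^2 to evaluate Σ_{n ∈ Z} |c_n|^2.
Σ |c_n|^2 = 25π^2/3 + 36

Expand and integrate term by term over [-π, π]:
  ∫ (5x)^2 dx = 25·(2π^3/3); ∫ 2·5·(-6)·x dx = 0 (odd integrand); ∫ (-6)^2 dx = 36·2π.
So (1/(2π)) ∫_{-π}^{π} (5x - 6)^2 dx = 25π^2/3 + 36 = 25π^2/3 + 36.
Parseval ⇒ Σ |c_n|^2 = 25π^2/3 + 36.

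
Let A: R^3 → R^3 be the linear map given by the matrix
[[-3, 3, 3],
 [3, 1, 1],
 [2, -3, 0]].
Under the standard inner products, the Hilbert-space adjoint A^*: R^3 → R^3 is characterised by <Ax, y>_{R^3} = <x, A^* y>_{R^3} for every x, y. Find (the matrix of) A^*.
A^* = A^T =
[[-3, 3, 2],
 [3, 1, -3],
 [3, 1, 0]]

For real matrices with standard dot products, the defining identity <Ax, y> = <x, A^* y> gives (Ax)^T y = x^T (A^*) y, i.e. x^T A^T y = x^T (A^*) y. Since this holds for all x, y, we must have A^* = A^T. Therefore
A^* =
[[-3, 3, 2],
 [3, 1, -3],
 [3, 1, 0]].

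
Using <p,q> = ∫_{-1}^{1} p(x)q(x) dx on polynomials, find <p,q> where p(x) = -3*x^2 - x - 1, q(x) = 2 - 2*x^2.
<p,q> = -64/15

Expand the product: p(x)·q(x) = 6*x^4 + 2*x^3 - 4*x^2 - 2*x - 2.
∫_{-1}^{1} of each monomial x^k gives [2/(k+1) if k even, 0 if k odd]. Integrating term-by-term (or equivalently evaluating the antiderivative F(x) = 6*x^5/5 + x^4/2 - 4*x^3/3 - x^2 - 2*x at the endpoints):
  F(1) − F(−1) = -79/30 − (49/30) = -64/15.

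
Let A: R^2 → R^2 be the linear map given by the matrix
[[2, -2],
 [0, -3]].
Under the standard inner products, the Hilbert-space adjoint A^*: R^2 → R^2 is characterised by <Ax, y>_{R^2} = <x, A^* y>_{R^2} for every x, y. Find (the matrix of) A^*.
A^* = A^T =
[[2, 0],
 [-2, -3]]

For real matrices with standard dot products, the defining identity <Ax, y> = <x, A^* y> gives (Ax)^T y = x^T (A^*) y, i.e. x^T A^T y = x^T (A^*) y. Since this holds for all x, y, we must have A^* = A^T. Therefore
A^* =
[[2, 0],
 [-2, -3]].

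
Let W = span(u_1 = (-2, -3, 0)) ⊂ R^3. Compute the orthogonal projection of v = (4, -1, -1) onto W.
proj_W(v) = (10/13, 15/13, 0)

Set up U = [u_1 | ... | u_1] ∈ R^(3×1). The projector onto W = col(U) is P = U (U^T U)^(-1) U^T.
Compute U^T U =
  [13],
and U^T v = (-5).
Solve U^T U · c = U^T v for the coefficients: c = (-5/13). The projection is proj_W(v) = U c.
Check: (v - proj_W(v)) · u_1 = 0  (should be 0).
Result: proj_W(v) = (10/13, 15/13, 0).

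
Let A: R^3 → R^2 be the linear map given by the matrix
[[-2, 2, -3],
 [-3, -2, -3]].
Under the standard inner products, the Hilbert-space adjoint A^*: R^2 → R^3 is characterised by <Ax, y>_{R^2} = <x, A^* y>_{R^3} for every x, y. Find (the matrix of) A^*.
A^* = A^T =
[[-2, -3],
 [2, -2],
 [-3, -3]]

For real matrices with standard dot products, the defining identity <Ax, y> = <x, A^* y> gives (Ax)^T y = x^T (A^*) y, i.e. x^T A^T y = x^T (A^*) y. Since this holds for all x, y, we must have A^* = A^T. Therefore
A^* =
[[-2, -3],
 [2, -2],
 [-3, -3]].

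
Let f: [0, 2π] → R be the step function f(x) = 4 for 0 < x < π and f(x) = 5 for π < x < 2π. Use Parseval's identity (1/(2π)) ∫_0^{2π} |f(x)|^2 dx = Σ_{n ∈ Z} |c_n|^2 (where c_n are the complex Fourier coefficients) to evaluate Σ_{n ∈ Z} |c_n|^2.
Σ |c_n|^2 = 41/2

Parseval equates the L^2 energy of f (normalised by 1/(2π)) with the ℓ^2 sum of its Fourier coefficients: (1/(2π)) ∫_0^{2π} |f|^2 = Σ |c_n|^2.
Compute the left side: (1/(2π)) [∫_0^π 4^2 dx + ∫_π^{2π} 5^2 dx] = (1/(2π)) · (16π + 25π) = (16 + 25)/2 = 41/2.
So Σ_{n ∈ Z} |c_n|^2 = 41/2.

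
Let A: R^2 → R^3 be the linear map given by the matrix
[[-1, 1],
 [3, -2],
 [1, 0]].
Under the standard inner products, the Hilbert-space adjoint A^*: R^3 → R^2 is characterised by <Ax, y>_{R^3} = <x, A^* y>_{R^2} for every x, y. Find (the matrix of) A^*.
A^* = A^T =
[[-1, 3, 1],
 [1, -2, 0]]

For real matrices with standard dot products, the defining identity <Ax, y> = <x, A^* y> gives (Ax)^T y = x^T (A^*) y, i.e. x^T A^T y = x^T (A^*) y. Since this holds for all x, y, we must have A^* = A^T. Therefore
A^* =
[[-1, 3, 1],
 [1, -2, 0]].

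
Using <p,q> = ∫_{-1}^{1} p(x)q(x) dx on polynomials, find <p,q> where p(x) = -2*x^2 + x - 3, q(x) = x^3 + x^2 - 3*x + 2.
<p,q> = -286/15

Expand the product: p(x)·q(x) = -2*x^5 - x^4 + 4*x^3 - 10*x^2 + 11*x - 6.
∫_{-1}^{1} of each monomial x^k gives [2/(k+1) if k even, 0 if k odd]. Integrating term-by-term (or equivalently evaluating the antiderivative F(x) = -x^6/3 - x^5/5 + x^4 - 10*x^3/3 + 11*x^2/2 - 6*x at the endpoints):
  F(1) − F(−1) = -101/30 − (157/10) = -286/15.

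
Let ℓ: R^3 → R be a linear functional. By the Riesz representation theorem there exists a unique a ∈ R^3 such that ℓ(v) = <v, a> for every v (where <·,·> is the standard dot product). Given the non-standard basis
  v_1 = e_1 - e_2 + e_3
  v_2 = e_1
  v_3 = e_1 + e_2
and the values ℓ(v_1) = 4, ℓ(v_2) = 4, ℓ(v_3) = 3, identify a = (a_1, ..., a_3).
a = (4, -1, -1)

Write a = (a_1, ..., a_3) in the standard basis. For each basis vector v_i, ℓ(v_i) = <v_i, a> is a linear equation in the a_j's. Collect the n equations into a matrix system V a = ℓ, where row i of V is v_i (expressed in the standard basis). Since V is invertible (lower-triangular with 1s on the diagonal, up to permutation), solve by back-substitution:
  V =
[[1, -1, 1],
 [1, 0, 0],
 [1, 1, 0]]
  V a = (4, 4, 3)
Solving gives a = (4, -1, -1).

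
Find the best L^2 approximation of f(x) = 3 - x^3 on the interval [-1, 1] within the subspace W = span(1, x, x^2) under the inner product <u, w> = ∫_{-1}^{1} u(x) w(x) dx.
g(x) = 3 - 3*x/5

The best approximation g ∈ W is the orthogonal projection of f onto W. Writing g = a_0 + a_1 x + a_2 x^2, the coefficients solve the normal equations G · a = b where
  G_{ij} = <φ_i, φ_j> and b_i = <f, φ_i>, with φ_0 = 1, φ_1 = x, φ_2 = x^2.
G =
  [2, 0, 2/3]
  [0, 2/3, 0]
  [2/3, 0, 2/5],
b = (6, -2/5, 2).
Solving gives a_0 = 3, a_1 = -3/5, a_2 = 0, so
  g(x) = 3 - 3*x/5.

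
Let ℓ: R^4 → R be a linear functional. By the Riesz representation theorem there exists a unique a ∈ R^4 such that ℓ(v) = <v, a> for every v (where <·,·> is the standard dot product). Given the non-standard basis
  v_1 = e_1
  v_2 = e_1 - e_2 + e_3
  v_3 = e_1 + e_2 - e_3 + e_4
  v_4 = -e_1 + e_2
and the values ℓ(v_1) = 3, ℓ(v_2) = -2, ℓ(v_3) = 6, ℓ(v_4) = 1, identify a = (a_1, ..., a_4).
a = (3, 4, -1, -2)

Write a = (a_1, ..., a_4) in the standard basis. For each basis vector v_i, ℓ(v_i) = <v_i, a> is a linear equation in the a_j's. Collect the n equations into a matrix system V a = ℓ, where row i of V is v_i (expressed in the standard basis). Since V is invertible (lower-triangular with 1s on the diagonal, up to permutation), solve by back-substitution:
  V =
[[1, 0, 0, 0],
 [1, -1, 1, 0],
 [1, 1, -1, 1],
 [-1, 1, 0, 0]]
  V a = (3, -2, 6, 1)
Solving gives a = (3, 4, -1, -2).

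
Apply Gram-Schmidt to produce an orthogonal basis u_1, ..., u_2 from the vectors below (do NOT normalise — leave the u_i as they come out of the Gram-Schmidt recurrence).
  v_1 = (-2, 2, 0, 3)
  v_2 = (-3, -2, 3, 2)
Orthogonal basis:
  u_1 = (-2, 2, 0, 3)
  u_2 = (-35/17, -50/17, 3, 10/17)

Apply the Gram-Schmidt recurrence
  u_1 = v_1
  u_i = v_i − Σ_{j<i} ((v_i · u_j) / (u_j · u_j)) · u_j.

Step by step this gives:
  u_1 = (-2, 2, 0, 3)
  u_2 = (-35/17, -50/17, 3, 10/17)

Orthogonality check:
  u_2 · u_1 = 0 (should be 0)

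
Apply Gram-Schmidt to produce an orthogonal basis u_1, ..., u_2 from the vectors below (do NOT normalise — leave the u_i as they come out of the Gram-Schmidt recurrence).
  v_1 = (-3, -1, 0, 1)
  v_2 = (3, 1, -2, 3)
Orthogonal basis:
  u_1 = (-3, -1, 0, 1)
  u_2 = (12/11, 4/11, -2, 40/11)

Apply the Gram-Schmidt recurrence
  u_1 = v_1
  u_i = v_i − Σ_{j<i} ((v_i · u_j) / (u_j · u_j)) · u_j.

Step by step this gives:
  u_1 = (-3, -1, 0, 1)
  u_2 = (12/11, 4/11, -2, 40/11)

Orthogonality check:
  u_2 · u_1 = 0 (should be 0)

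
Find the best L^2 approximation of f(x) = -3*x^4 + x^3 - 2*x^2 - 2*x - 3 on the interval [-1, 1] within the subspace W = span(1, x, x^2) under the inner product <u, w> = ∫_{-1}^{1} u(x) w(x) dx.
g(x) = -32*x^2/7 - 7*x/5 - 96/35

The best approximation g ∈ W is the orthogonal projection of f onto W. Writing g = a_0 + a_1 x + a_2 x^2, the coefficients solve the normal equations G · a = b where
  G_{ij} = <φ_i, φ_j> and b_i = <f, φ_i>, with φ_0 = 1, φ_1 = x, φ_2 = x^2.
G =
  [2, 0, 2/3]
  [0, 2/3, 0]
  [2/3, 0, 2/5],
b = (-128/15, -14/15, -128/35).
Solving gives a_0 = -96/35, a_1 = -7/5, a_2 = -32/7, so
  g(x) = -32*x^2/7 - 7*x/5 - 96/35.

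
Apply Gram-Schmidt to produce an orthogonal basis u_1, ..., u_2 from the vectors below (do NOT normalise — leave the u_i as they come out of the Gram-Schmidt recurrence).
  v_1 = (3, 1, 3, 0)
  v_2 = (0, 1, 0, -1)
Orthogonal basis:
  u_1 = (3, 1, 3, 0)
  u_2 = (-3/19, 18/19, -3/19, -1)

Apply the Gram-Schmidt recurrence
  u_1 = v_1
  u_i = v_i − Σ_{j<i} ((v_i · u_j) / (u_j · u_j)) · u_j.

Step by step this gives:
  u_1 = (3, 1, 3, 0)
  u_2 = (-3/19, 18/19, -3/19, -1)

Orthogonality check:
  u_2 · u_1 = 0 (should be 0)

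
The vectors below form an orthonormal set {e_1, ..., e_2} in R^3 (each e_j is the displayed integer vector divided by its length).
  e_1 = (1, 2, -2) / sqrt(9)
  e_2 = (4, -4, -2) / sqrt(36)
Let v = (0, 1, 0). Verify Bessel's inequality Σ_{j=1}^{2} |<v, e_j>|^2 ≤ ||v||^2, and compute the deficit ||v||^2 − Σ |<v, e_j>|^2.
Σ |<v, e_j>|^2 = 8/9; ||v||^2 = 1; deficit = 1/9

Write each e_j = u_j / sqrt(<u_j, u_j>) where u_j is the displayed integer vector. Then <v, e_j> = <v, u_j> / sqrt(<u_j, u_j>), so |<v, e_j>|^2 = <v, u_j>^2 / <u_j, u_j>.
Coefficients: <v, e_1> = 2/sqrt(9), <v, e_2> = -4/sqrt(36).
Square and sum: Σ |<v, e_j>|^2 = 8/9.
Compute ||v||^2 = v·v = 1.
Deficit = 1 − 8/9 = 1/9 ≥ 0, confirming Bessel's inequality. (The deficit equals ||v − Σ <v,e_j> e_j||^2, the squared distance from v to span{e_j}.)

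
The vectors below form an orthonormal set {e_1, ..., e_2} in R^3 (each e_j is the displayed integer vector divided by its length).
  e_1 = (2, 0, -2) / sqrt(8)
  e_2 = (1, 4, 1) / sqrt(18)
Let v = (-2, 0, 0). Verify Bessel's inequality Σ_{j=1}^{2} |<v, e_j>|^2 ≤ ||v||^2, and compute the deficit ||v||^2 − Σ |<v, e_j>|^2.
Σ |<v, e_j>|^2 = 20/9; ||v||^2 = 4; deficit = 16/9

Write each e_j = u_j / sqrt(<u_j, u_j>) where u_j is the displayed integer vector. Then <v, e_j> = <v, u_j> / sqrt(<u_j, u_j>), so |<v, e_j>|^2 = <v, u_j>^2 / <u_j, u_j>.
Coefficients: <v, e_1> = -4/sqrt(8), <v, e_2> = -2/sqrt(18).
Square and sum: Σ |<v, e_j>|^2 = 20/9.
Compute ||v||^2 = v·v = 4.
Deficit = 4 − 20/9 = 16/9 ≥ 0, confirming Bessel's inequality. (The deficit equals ||v − Σ <v,e_j> e_j||^2, the squared distance from v to span{e_j}.)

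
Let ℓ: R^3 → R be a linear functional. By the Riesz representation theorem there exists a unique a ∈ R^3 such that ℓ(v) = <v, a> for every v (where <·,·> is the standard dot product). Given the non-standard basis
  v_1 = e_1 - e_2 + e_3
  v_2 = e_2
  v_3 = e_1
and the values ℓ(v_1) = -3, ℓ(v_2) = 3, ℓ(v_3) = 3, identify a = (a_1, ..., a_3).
a = (3, 3, -3)

Write a = (a_1, ..., a_3) in the standard basis. For each basis vector v_i, ℓ(v_i) = <v_i, a> is a linear equation in the a_j's. Collect the n equations into a matrix system V a = ℓ, where row i of V is v_i (expressed in the standard basis). Since V is invertible (lower-triangular with 1s on the diagonal, up to permutation), solve by back-substitution:
  V =
[[1, -1, 1],
 [0, 1, 0],
 [1, 0, 0]]
  V a = (-3, 3, 3)
Solving gives a = (3, 3, -3).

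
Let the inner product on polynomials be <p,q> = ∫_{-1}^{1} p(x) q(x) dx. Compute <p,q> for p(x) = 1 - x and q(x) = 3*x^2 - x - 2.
<p,q> = -4/3

Expand the product: p(x)·q(x) = -3*x^3 + 4*x^2 + x - 2.
∫_{-1}^{1} of each monomial x^k gives [2/(k+1) if k even, 0 if k odd]. Integrating term-by-term (or equivalently evaluating the antiderivative F(x) = -3*x^4/4 + 4*x^3/3 + x^2/2 - 2*x at the endpoints):
  F(1) − F(−1) = -11/12 − (5/12) = -4/3.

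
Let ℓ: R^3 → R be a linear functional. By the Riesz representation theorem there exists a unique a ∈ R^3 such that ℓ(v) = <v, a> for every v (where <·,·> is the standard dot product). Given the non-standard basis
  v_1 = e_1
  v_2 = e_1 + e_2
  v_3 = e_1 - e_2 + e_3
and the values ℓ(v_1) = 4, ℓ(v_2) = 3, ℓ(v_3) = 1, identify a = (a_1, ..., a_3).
a = (4, -1, -4)

Write a = (a_1, ..., a_3) in the standard basis. For each basis vector v_i, ℓ(v_i) = <v_i, a> is a linear equation in the a_j's. Collect the n equations into a matrix system V a = ℓ, where row i of V is v_i (expressed in the standard basis). Since V is invertible (lower-triangular with 1s on the diagonal, up to permutation), solve by back-substitution:
  V =
[[1, 0, 0],
 [1, 1, 0],
 [1, -1, 1]]
  V a = (4, 3, 1)
Solving gives a = (4, -1, -4).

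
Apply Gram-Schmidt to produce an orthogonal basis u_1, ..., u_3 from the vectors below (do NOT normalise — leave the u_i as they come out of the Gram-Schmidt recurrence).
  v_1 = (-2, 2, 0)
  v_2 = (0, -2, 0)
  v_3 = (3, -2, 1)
Orthogonal basis:
  u_1 = (-2, 2, 0)
  u_2 = (-1, -1, 0)
  u_3 = (0, 0, 1)

Apply the Gram-Schmidt recurrence
  u_1 = v_1
  u_i = v_i − Σ_{j<i} ((v_i · u_j) / (u_j · u_j)) · u_j.

Step by step this gives:
  u_1 = (-2, 2, 0)
  u_2 = (-1, -1, 0)
  u_3 = (0, 0, 1)

Orthogonality check:
  u_2 · u_1 = 0 (should be 0)
  u_3 · u_1 = 0 (should be 0)
  u_3 · u_2 = 0 (should be 0)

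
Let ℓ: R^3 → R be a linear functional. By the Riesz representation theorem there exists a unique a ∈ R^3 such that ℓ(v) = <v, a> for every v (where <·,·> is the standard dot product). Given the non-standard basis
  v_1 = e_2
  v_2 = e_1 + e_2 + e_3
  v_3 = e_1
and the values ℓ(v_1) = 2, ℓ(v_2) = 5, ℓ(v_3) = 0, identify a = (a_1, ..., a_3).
a = (0, 2, 3)

Write a = (a_1, ..., a_3) in the standard basis. For each basis vector v_i, ℓ(v_i) = <v_i, a> is a linear equation in the a_j's. Collect the n equations into a matrix system V a = ℓ, where row i of V is v_i (expressed in the standard basis). Since V is invertible (lower-triangular with 1s on the diagonal, up to permutation), solve by back-substitution:
  V =
[[0, 1, 0],
 [1, 1, 1],
 [1, 0, 0]]
  V a = (2, 5, 0)
Solving gives a = (0, 2, 3).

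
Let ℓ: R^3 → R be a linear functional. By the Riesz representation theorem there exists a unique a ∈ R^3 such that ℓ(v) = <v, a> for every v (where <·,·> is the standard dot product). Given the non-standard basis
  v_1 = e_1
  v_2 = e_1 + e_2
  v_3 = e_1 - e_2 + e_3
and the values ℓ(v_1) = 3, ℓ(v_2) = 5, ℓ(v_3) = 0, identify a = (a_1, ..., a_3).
a = (3, 2, -1)

Write a = (a_1, ..., a_3) in the standard basis. For each basis vector v_i, ℓ(v_i) = <v_i, a> is a linear equation in the a_j's. Collect the n equations into a matrix system V a = ℓ, where row i of V is v_i (expressed in the standard basis). Since V is invertible (lower-triangular with 1s on the diagonal, up to permutation), solve by back-substitution:
  V =
[[1, 0, 0],
 [1, 1, 0],
 [1, -1, 1]]
  V a = (3, 5, 0)
Solving gives a = (3, 2, -1).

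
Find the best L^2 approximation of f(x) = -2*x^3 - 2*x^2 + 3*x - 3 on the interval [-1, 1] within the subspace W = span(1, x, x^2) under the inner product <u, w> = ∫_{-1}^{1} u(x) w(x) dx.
g(x) = -2*x^2 + 9*x/5 - 3

The best approximation g ∈ W is the orthogonal projection of f onto W. Writing g = a_0 + a_1 x + a_2 x^2, the coefficients solve the normal equations G · a = b where
  G_{ij} = <φ_i, φ_j> and b_i = <f, φ_i>, with φ_0 = 1, φ_1 = x, φ_2 = x^2.
G =
  [2, 0, 2/3]
  [0, 2/3, 0]
  [2/3, 0, 2/5],
b = (-22/3, 6/5, -14/5).
Solving gives a_0 = -3, a_1 = 9/5, a_2 = -2, so
  g(x) = -2*x^2 + 9*x/5 - 3.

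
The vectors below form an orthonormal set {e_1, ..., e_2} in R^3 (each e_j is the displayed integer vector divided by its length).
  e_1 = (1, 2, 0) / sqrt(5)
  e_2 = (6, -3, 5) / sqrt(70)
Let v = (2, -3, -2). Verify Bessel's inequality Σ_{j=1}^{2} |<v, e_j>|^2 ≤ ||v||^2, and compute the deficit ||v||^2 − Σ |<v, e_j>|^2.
Σ |<v, e_j>|^2 = 69/14; ||v||^2 = 17; deficit = 169/14

Write each e_j = u_j / sqrt(<u_j, u_j>) where u_j is the displayed integer vector. Then <v, e_j> = <v, u_j> / sqrt(<u_j, u_j>), so |<v, e_j>|^2 = <v, u_j>^2 / <u_j, u_j>.
Coefficients: <v, e_1> = -4/sqrt(5), <v, e_2> = 11/sqrt(70).
Square and sum: Σ |<v, e_j>|^2 = 69/14.
Compute ||v||^2 = v·v = 17.
Deficit = 17 − 69/14 = 169/14 ≥ 0, confirming Bessel's inequality. (The deficit equals ||v − Σ <v,e_j> e_j||^2, the squared distance from v to span{e_j}.)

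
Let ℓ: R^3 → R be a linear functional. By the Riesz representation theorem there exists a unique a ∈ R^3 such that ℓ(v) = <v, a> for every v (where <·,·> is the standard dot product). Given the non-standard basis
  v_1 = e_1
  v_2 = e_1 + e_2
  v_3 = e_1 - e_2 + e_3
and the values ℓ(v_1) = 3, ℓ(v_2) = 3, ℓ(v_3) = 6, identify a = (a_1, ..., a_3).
a = (3, 0, 3)

Write a = (a_1, ..., a_3) in the standard basis. For each basis vector v_i, ℓ(v_i) = <v_i, a> is a linear equation in the a_j's. Collect the n equations into a matrix system V a = ℓ, where row i of V is v_i (expressed in the standard basis). Since V is invertible (lower-triangular with 1s on the diagonal, up to permutation), solve by back-substitution:
  V =
[[1, 0, 0],
 [1, 1, 0],
 [1, -1, 1]]
  V a = (3, 3, 6)
Solving gives a = (3, 0, 3).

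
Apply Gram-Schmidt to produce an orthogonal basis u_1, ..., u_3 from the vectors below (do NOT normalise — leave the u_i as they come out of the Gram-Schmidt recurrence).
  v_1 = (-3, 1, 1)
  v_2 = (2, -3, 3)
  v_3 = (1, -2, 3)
Orthogonal basis:
  u_1 = (-3, 1, 1)
  u_2 = (4/11, -27/11, 39/11)
  u_3 = (15/103, 55/206, 35/206)

Apply the Gram-Schmidt recurrence
  u_1 = v_1
  u_i = v_i − Σ_{j<i} ((v_i · u_j) / (u_j · u_j)) · u_j.

Step by step this gives:
  u_1 = (-3, 1, 1)
  u_2 = (4/11, -27/11, 39/11)
  u_3 = (15/103, 55/206, 35/206)

Orthogonality check:
  u_2 · u_1 = 0 (should be 0)
  u_3 · u_1 = 0 (should be 0)
  u_3 · u_2 = 0 (should be 0)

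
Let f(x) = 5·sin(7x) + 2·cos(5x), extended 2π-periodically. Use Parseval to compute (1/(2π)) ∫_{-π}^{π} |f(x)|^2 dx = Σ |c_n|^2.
Σ |c_n|^2 = 29/2

Expand |f|^2 and use orthogonality of {sin(nx), cos(mx)} on [-π, π]:
  ∫_{-π}^{π} sin(nx)^2 dx = π, ∫ cos(mx)^2 dx = π, and cross terms integrate to 0.
So ∫_{-π}^{π} f(x)^2 dx = 5^2 · π + 2^2 · π = (25 + 4)π.
Divide by 2π: (25 + 4)/2 = 29/2.
By Parseval, this equals Σ |c_n|^2.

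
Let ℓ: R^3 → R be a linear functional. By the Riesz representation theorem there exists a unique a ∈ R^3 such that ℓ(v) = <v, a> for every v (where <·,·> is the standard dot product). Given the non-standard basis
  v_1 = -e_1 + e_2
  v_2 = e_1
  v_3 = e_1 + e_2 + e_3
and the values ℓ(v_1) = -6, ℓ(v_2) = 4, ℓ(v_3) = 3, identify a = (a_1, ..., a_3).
a = (4, -2, 1)

Write a = (a_1, ..., a_3) in the standard basis. For each basis vector v_i, ℓ(v_i) = <v_i, a> is a linear equation in the a_j's. Collect the n equations into a matrix system V a = ℓ, where row i of V is v_i (expressed in the standard basis). Since V is invertible (lower-triangular with 1s on the diagonal, up to permutation), solve by back-substitution:
  V =
[[-1, 1, 0],
 [1, 0, 0],
 [1, 1, 1]]
  V a = (-6, 4, 3)
Solving gives a = (4, -2, 1).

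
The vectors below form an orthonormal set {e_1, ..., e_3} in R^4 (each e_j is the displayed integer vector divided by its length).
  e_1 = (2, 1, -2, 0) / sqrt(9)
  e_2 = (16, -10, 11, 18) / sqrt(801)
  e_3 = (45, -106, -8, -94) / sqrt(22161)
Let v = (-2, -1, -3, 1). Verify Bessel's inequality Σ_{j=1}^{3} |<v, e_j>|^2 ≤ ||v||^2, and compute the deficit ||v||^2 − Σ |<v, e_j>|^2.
Σ |<v, e_j>|^2 = 162/83; ||v||^2 = 15; deficit = 1083/83

Write each e_j = u_j / sqrt(<u_j, u_j>) where u_j is the displayed integer vector. Then <v, e_j> = <v, u_j> / sqrt(<u_j, u_j>), so |<v, e_j>|^2 = <v, u_j>^2 / <u_j, u_j>.
Coefficients: <v, e_1> = 1/sqrt(9), <v, e_2> = -37/sqrt(801), <v, e_3> = -54/sqrt(22161).
Square and sum: Σ |<v, e_j>|^2 = 162/83.
Compute ||v||^2 = v·v = 15.
Deficit = 15 − 162/83 = 1083/83 ≥ 0, confirming Bessel's inequality. (The deficit equals ||v − Σ <v,e_j> e_j||^2, the squared distance from v to span{e_j}.)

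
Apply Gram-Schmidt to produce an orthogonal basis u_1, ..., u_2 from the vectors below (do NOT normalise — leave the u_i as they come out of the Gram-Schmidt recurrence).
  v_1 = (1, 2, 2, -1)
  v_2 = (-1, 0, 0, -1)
Orthogonal basis:
  u_1 = (1, 2, 2, -1)
  u_2 = (-1, 0, 0, -1)

Apply the Gram-Schmidt recurrence
  u_1 = v_1
  u_i = v_i − Σ_{j<i} ((v_i · u_j) / (u_j · u_j)) · u_j.

Step by step this gives:
  u_1 = (1, 2, 2, -1)
  u_2 = (-1, 0, 0, -1)

Orthogonality check:
  u_2 · u_1 = 0 (should be 0)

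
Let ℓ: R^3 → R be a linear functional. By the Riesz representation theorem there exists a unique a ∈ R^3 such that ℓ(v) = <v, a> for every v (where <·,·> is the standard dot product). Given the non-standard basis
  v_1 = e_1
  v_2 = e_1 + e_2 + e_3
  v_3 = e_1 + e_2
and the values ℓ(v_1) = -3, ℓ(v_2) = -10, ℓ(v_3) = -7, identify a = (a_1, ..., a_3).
a = (-3, -4, -3)

Write a = (a_1, ..., a_3) in the standard basis. For each basis vector v_i, ℓ(v_i) = <v_i, a> is a linear equation in the a_j's. Collect the n equations into a matrix system V a = ℓ, where row i of V is v_i (expressed in the standard basis). Since V is invertible (lower-triangular with 1s on the diagonal, up to permutation), solve by back-substitution:
  V =
[[1, 0, 0],
 [1, 1, 1],
 [1, 1, 0]]
  V a = (-3, -10, -7)
Solving gives a = (-3, -4, -3).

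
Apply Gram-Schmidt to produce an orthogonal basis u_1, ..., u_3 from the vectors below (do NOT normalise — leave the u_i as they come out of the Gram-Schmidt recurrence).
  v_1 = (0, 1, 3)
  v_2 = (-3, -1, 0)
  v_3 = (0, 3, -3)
Orthogonal basis:
  u_1 = (0, 1, 3)
  u_2 = (-3, -9/10, 3/10)
  u_3 = (-12/11, 36/11, -12/11)

Apply the Gram-Schmidt recurrence
  u_1 = v_1
  u_i = v_i − Σ_{j<i} ((v_i · u_j) / (u_j · u_j)) · u_j.

Step by step this gives:
  u_1 = (0, 1, 3)
  u_2 = (-3, -9/10, 3/10)
  u_3 = (-12/11, 36/11, -12/11)

Orthogonality check:
  u_2 · u_1 = 0 (should be 0)
  u_3 · u_1 = 0 (should be 0)
  u_3 · u_2 = 0 (should be 0)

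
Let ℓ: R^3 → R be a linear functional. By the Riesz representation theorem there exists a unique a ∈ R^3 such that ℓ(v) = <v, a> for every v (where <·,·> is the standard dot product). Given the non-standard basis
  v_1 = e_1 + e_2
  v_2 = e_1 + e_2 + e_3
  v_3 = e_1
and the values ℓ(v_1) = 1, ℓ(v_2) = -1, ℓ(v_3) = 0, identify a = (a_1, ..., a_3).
a = (0, 1, -2)

Write a = (a_1, ..., a_3) in the standard basis. For each basis vector v_i, ℓ(v_i) = <v_i, a> is a linear equation in the a_j's. Collect the n equations into a matrix system V a = ℓ, where row i of V is v_i (expressed in the standard basis). Since V is invertible (lower-triangular with 1s on the diagonal, up to permutation), solve by back-substitution:
  V =
[[1, 1, 0],
 [1, 1, 1],
 [1, 0, 0]]
  V a = (1, -1, 0)
Solving gives a = (0, 1, -2).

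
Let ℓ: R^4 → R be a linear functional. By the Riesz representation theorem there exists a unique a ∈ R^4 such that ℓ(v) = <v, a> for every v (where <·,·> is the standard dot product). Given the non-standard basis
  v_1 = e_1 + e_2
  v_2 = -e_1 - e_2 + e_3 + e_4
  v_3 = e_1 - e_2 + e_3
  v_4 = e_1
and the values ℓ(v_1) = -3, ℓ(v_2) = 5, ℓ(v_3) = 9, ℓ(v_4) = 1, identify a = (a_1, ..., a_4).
a = (1, -4, 4, -2)

Write a = (a_1, ..., a_4) in the standard basis. For each basis vector v_i, ℓ(v_i) = <v_i, a> is a linear equation in the a_j's. Collect the n equations into a matrix system V a = ℓ, where row i of V is v_i (expressed in the standard basis). Since V is invertible (lower-triangular with 1s on the diagonal, up to permutation), solve by back-substitution:
  V =
[[1, 1, 0, 0],
 [-1, -1, 1, 1],
 [1, -1, 1, 0],
 [1, 0, 0, 0]]
  V a = (-3, 5, 9, 1)
Solving gives a = (1, -4, 4, -2).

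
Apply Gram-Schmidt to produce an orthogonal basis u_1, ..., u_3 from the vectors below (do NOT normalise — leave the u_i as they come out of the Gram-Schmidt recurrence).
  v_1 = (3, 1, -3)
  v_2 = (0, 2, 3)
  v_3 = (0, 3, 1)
Orthogonal basis:
  u_1 = (3, 1, -3)
  u_2 = (21/19, 45/19, 36/19)
  u_3 = (-21/22, 21/22, -7/11)

Apply the Gram-Schmidt recurrence
  u_1 = v_1
  u_i = v_i − Σ_{j<i} ((v_i · u_j) / (u_j · u_j)) · u_j.

Step by step this gives:
  u_1 = (3, 1, -3)
  u_2 = (21/19, 45/19, 36/19)
  u_3 = (-21/22, 21/22, -7/11)

Orthogonality check:
  u_2 · u_1 = 0 (should be 0)
  u_3 · u_1 = 0 (should be 0)
  u_3 · u_2 = 0 (should be 0)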